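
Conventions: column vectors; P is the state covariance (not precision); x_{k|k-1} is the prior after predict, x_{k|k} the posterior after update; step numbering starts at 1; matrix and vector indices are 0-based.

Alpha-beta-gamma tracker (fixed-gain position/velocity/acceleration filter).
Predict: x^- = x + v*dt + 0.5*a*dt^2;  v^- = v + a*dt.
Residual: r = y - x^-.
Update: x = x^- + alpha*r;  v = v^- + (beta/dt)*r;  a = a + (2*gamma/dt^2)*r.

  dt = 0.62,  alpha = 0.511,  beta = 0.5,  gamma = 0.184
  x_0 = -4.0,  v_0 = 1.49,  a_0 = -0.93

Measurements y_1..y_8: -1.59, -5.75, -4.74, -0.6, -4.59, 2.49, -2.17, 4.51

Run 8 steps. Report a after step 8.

step 1: x_pred=-3.2549  r=1.6649  x^+=-2.4042  v^+=2.2561  a^+=0.6639
step 2: x_pred=-0.8778  r=-4.8722  x^+=-3.3675  v^+=-1.2615  a^+=-4.0004
step 3: x_pred=-4.9185  r=0.1785  x^+=-4.8273  v^+=-3.5978  a^+=-3.8296
step 4: x_pred=-7.7940  r=7.1940  x^+=-4.1179  v^+=-0.1706  a^+=3.0575
step 5: x_pred=-3.6360  r=-0.9540  x^+=-4.1235  v^+=0.9557  a^+=2.1441
step 6: x_pred=-3.1188  r=5.6088  x^+=-0.2527  v^+=6.8083  a^+=7.5137
step 7: x_pred=5.4126  r=-7.5826  x^+=1.5379  v^+=5.3518  a^+=0.2546
step 8: x_pred=4.9049  r=-0.3949  x^+=4.7031  v^+=5.1912  a^+=-0.1235

a_post = -0.1235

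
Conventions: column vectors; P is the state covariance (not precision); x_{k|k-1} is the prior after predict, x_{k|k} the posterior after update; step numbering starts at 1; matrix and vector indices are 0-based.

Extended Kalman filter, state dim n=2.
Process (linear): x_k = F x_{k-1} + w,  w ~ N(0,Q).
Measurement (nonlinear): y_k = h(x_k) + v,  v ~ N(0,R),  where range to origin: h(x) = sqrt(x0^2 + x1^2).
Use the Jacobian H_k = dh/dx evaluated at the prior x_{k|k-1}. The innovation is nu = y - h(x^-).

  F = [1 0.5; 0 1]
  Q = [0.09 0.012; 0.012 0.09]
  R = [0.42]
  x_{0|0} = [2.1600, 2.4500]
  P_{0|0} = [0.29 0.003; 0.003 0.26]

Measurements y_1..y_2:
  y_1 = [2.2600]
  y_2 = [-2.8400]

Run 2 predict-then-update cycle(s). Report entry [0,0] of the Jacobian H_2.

H_jac[0,0] = 0.8828

step 1: x^-=[3.3850, 2.4500]  P^-=[0.4480 0.1450; 0.1450 0.3500]  H_jac=[0.8101 0.5863]  S=[0.9721]  K=[0.4608; 0.3320]  nu=[-1.9186]  x^+=[2.5009, 1.8131]  P^+=[0.2416 -0.0037; -0.0037 0.2429]
step 2: x^-=[3.4074, 1.8131]  P^-=[0.3886 0.1298; 0.1298 0.3329]  H_jac=[0.8828 0.4697]  S=[0.9039]  K=[0.4470; 0.2997]  nu=[-6.6998]  x^+=[0.4129, -0.1949]  P^+=[0.2080 0.0087; 0.0087 0.2517]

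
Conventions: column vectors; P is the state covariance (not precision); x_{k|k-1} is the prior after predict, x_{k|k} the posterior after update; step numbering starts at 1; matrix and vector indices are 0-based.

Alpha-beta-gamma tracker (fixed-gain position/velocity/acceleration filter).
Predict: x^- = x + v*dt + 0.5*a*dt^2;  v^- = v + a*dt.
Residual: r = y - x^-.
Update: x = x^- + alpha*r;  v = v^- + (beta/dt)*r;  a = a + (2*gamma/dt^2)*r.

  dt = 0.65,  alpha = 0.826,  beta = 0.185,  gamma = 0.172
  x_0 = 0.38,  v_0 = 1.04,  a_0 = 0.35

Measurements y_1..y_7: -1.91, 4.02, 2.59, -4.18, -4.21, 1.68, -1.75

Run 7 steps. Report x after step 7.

x_post = -1.9107

step 1: x_pred=1.1299  r=-3.0399  x^+=-1.3811  v^+=0.4023  a^+=-2.1251
step 2: x_pred=-1.5685  r=5.5885  x^+=3.0476  v^+=0.6115  a^+=2.4250
step 3: x_pred=3.9574  r=-1.3674  x^+=2.8279  v^+=1.7986  a^+=1.3117
step 4: x_pred=4.2741  r=-8.4541  x^+=-2.7090  v^+=0.2451  a^+=-5.5717
step 5: x_pred=-3.7267  r=-0.4833  x^+=-4.1259  v^+=-3.5141  a^+=-5.9652
step 6: x_pred=-7.6702  r=9.3502  x^+=0.0531  v^+=-4.7302  a^+=1.6478
step 7: x_pred=-2.6735  r=0.9235  x^+=-1.9107  v^+=-3.3963  a^+=2.3997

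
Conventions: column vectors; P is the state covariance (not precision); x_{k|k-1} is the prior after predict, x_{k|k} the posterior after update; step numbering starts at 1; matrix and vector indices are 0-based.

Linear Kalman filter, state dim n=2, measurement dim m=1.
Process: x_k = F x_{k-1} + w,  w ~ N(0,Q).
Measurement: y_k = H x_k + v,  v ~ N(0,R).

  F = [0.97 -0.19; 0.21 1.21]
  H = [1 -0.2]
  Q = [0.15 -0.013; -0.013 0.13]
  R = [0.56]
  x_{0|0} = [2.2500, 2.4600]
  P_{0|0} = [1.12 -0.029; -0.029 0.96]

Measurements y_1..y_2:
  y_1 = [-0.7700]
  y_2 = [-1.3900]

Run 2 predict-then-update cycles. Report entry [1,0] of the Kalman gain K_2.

step 1: x^-=[1.7151, 3.4491]  P^-=[1.2492 -0.0384; -0.0384 1.5702]  S=[1.8873]  K=[0.6659; -0.1868]  nu=[-1.7953]  x^+=[0.5196, 3.7844]  P^+=[0.4122 0.1963; 0.1963 1.5044]
step 2: x^-=[-0.2151, 4.6882]  P^-=[0.5198 -0.0523; -0.0523 2.4505]  S=[1.1987]  K=[0.4423; -0.4525]  nu=[-0.2373]  x^+=[-0.3200, 4.7956]  P^+=[0.2852 0.1876; 0.1876 2.2050]

K[1,0] = -0.4525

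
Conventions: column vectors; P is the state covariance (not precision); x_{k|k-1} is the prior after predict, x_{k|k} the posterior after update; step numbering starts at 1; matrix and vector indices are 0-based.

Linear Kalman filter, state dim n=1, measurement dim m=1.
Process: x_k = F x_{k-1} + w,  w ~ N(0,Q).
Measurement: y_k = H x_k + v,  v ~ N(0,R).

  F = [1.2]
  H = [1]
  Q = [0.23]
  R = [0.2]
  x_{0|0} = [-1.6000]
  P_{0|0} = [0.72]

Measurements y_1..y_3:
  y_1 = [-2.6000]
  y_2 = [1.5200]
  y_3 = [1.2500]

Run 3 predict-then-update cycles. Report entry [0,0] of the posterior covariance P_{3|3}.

step 1: x^-=[-1.9200]  P^-=[1.2668]  S=[1.4668]  K=[0.8636]  nu=[-0.6800]  x^+=[-2.5073]  P^+=[0.1727]
step 2: x^-=[-3.0087]  P^-=[0.4787]  S=[0.6787]  K=[0.7053]  nu=[4.5287]  x^+=[0.1855]  P^+=[0.1411]
step 3: x^-=[0.2226]  P^-=[0.4331]  S=[0.6331]  K=[0.6841]  nu=[1.0274]  x^+=[0.9255]  P^+=[0.1368]

P_post[0,0] = 0.1368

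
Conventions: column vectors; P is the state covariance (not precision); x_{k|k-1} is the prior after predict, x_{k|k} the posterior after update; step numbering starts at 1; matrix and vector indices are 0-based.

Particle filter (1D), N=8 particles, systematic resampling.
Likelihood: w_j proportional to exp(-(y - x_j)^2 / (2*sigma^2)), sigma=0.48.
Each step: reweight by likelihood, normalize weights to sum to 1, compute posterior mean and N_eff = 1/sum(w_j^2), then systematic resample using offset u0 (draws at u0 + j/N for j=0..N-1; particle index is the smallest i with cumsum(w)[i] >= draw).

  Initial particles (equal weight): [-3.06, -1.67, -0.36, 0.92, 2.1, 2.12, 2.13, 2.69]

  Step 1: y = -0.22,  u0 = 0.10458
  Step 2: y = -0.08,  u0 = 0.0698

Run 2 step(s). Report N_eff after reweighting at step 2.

step 1: w=[0.0000, 0.0101, 0.9319, 0.0579, 0.0000, 0.0000, 0.0000, 0.0000]  mean=-0.2991  Neff=1.1469  idx=[2, 2, 2, 2, 2, 2, 2, 3]
step 2: w=[0.1401, 0.1401, 0.1401, 0.1401, 0.1401, 0.1401, 0.1401, 0.0190]  mean=-0.3357  Neff=7.2543  idx=[0, 1, 2, 3, 4, 4, 5, 6]

N_eff = 7.2543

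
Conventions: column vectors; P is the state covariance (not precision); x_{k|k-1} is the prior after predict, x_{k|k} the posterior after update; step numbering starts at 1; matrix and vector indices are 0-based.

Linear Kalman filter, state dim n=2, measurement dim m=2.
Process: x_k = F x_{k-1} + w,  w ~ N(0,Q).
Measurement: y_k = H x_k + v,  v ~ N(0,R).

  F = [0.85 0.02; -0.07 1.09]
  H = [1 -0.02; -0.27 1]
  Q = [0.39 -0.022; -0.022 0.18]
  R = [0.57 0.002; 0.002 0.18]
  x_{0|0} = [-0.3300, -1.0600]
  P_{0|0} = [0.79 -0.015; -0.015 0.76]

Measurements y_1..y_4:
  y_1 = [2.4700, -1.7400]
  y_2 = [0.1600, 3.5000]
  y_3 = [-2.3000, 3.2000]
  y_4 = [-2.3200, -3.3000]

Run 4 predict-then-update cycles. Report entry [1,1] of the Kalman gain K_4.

K[1,1] = 0.6174

step 1: x^-=[-0.3017, -1.1323]  P^-=[0.9606 -0.0663; -0.0663 1.0891]  S=[1.5337 -0.3458; -0.3458 1.3750]  K=[0.6083 -0.0839; 0.1316 0.8382]  nu=[2.7491, -0.6892]  x^+=[1.4283, -1.3483]  P^+=[0.3482 0.0801; 0.0801 0.1728]
step 2: x^-=[1.1871, -1.5696]  P^-=[0.6443 0.0352; 0.0352 0.3748]  S=[1.2131 -0.1441; -0.1441 0.5827]  K=[0.5175 -0.1102; 0.1002 0.6516]  nu=[-1.0585, 5.3901]  x^+=[0.0453, 1.8364]  P^+=[0.2960 0.0611; 0.0611 0.1340]
step 3: x^-=[0.0752, 1.9985]  P^-=[0.6060 0.0198; 0.0198 0.3313]  S=[1.1753 -0.1483; -0.1483 0.5448]  K=[0.4991 -0.1281; 0.0898 0.6228]  nu=[-2.3352, 1.2218]  x^+=[-1.2467, 2.5497]  P^+=[0.2853 0.0550; 0.0550 0.1271]
step 4: x^-=[-1.0087, 2.8664]  P^-=[0.5981 0.0147; 0.0147 0.3240]  S=[1.1676 -0.1512; -0.1512 0.5397]  K=[0.4947 -0.1334; 0.0870 0.6174]  nu=[-1.2539, -6.4388]  x^+=[-0.7700, -1.2181]  P^+=[0.2828 0.0533; 0.0533 0.1257]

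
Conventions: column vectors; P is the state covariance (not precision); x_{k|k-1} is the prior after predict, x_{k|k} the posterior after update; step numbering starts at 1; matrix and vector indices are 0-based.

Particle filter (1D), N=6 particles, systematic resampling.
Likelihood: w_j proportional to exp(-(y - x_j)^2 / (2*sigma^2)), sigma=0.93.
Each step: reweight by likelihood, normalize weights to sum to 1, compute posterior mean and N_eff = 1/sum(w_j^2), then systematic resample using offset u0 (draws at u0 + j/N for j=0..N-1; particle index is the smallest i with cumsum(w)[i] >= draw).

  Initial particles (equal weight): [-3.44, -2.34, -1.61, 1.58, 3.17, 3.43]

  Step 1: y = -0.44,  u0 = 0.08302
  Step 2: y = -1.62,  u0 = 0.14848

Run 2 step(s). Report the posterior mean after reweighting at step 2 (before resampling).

post_mean = -1.7222

step 1: w=[0.0081, 0.1830, 0.6684, 0.1394, 0.0008, 0.0003]  mean=-1.3086  Neff=2.0008  idx=[1, 2, 2, 2, 2, 3]
step 2: w=[0.1562, 0.2108, 0.2108, 0.2108, 0.2108, 0.0006]  mean=-1.7222  Neff=4.9467  idx=[0, 1, 2, 3, 4, 4]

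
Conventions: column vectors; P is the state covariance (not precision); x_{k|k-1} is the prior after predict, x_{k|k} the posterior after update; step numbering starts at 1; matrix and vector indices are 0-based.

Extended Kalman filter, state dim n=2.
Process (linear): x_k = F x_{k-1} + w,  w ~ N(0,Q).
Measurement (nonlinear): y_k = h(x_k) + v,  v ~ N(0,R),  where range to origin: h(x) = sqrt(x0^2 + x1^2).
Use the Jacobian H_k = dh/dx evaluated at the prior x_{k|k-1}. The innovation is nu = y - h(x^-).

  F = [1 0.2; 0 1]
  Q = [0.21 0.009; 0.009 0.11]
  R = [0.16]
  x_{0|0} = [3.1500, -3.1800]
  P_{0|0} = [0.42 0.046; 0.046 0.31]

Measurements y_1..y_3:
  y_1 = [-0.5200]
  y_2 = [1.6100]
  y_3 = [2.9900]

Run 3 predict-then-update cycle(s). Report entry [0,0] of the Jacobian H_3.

H_jac[0,0] = -0.5546

step 1: x^-=[2.5140, -3.1800]  P^-=[0.6608 0.1170; 0.1170 0.4200]  H_jac=[0.6202 -0.7845]  S=[0.5588]  K=[0.5692; -0.4598]  nu=[-4.5737]  x^+=[-0.0891, -1.0771]  P^+=[0.4798 0.2632; 0.2632 0.3019]
step 2: x^-=[-0.3046, -1.0771]  P^-=[0.8072 0.3326; 0.3326 0.4119]  H_jac=[-0.2721 -0.9623]  S=[0.7753]  K=[-0.6961; -0.6279]  nu=[0.4907]  x^+=[-0.6461, -1.3852]  P^+=[0.4315 -0.0063; -0.0063 0.1062]
step 3: x^-=[-0.9232, -1.3852]  P^-=[0.6432 0.0240; 0.0240 0.2162]  H_jac=[-0.5546 -0.8321]  S=[0.5296]  K=[-0.7112; -0.3647]  nu=[1.3254]  x^+=[-1.8657, -1.8686]  P^+=[0.3754 -0.1134; -0.1134 0.1457]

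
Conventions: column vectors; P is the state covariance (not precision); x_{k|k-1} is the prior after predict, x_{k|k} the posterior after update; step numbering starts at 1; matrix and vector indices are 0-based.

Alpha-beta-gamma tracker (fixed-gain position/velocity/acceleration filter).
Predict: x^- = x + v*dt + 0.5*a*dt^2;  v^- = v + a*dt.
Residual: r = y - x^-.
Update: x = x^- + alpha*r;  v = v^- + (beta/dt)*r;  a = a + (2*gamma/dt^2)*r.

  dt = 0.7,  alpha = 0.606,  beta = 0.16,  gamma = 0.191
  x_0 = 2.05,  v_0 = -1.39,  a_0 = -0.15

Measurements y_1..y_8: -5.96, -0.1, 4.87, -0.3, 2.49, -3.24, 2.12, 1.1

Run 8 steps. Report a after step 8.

a_post = -12.7945

step 1: x_pred=1.0402  r=-7.0002  x^+=-3.2019  v^+=-3.0951  a^+=-5.6073
step 2: x_pred=-6.7422  r=6.6422  x^+=-2.7170  v^+=-5.5020  a^+=-0.4291
step 3: x_pred=-6.6735  r=11.5435  x^+=0.3218  v^+=-3.1638  a^+=8.5702
step 4: x_pred=0.2069  r=-0.5069  x^+=-0.1003  v^+=2.7194  a^+=8.1750
step 5: x_pred=3.8062  r=-1.3162  x^+=3.0086  v^+=8.1411  a^+=7.1489
step 6: x_pred=10.4588  r=-13.6988  x^+=2.1573  v^+=10.0142  a^+=-3.5306
step 7: x_pred=8.3023  r=-6.1823  x^+=4.5558  v^+=6.1297  a^+=-8.3502
step 8: x_pred=6.8008  r=-5.7008  x^+=3.3461  v^+=-1.0185  a^+=-12.7945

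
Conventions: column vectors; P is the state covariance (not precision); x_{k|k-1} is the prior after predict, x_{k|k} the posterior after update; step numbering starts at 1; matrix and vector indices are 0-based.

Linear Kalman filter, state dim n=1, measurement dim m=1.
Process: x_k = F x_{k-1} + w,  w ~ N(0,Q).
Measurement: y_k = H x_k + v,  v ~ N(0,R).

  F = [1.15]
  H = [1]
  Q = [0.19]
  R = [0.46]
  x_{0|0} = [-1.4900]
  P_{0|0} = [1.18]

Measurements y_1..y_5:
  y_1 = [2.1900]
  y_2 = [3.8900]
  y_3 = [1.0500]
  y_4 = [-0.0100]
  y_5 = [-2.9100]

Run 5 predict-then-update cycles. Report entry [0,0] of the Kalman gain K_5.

K[0,0] = 0.5274

step 1: x^-=[-1.7135]  P^-=[1.7505]  S=[2.2105]  K=[0.7919]  nu=[3.9035]  x^+=[1.3777]  P^+=[0.3643]
step 2: x^-=[1.5844]  P^-=[0.6718]  S=[1.1318]  K=[0.5936]  nu=[2.3056]  x^+=[2.9529]  P^+=[0.2730]
step 3: x^-=[3.3958]  P^-=[0.5511]  S=[1.0111]  K=[0.5450]  nu=[-2.3458]  x^+=[2.1172]  P^+=[0.2507]
step 4: x^-=[2.4348]  P^-=[0.5216]  S=[0.9816]  K=[0.5314]  nu=[-2.4448]  x^+=[1.1357]  P^+=[0.2444]
step 5: x^-=[1.3061]  P^-=[0.5133]  S=[0.9733]  K=[0.5274]  nu=[-4.2161]  x^+=[-0.9173]  P^+=[0.2426]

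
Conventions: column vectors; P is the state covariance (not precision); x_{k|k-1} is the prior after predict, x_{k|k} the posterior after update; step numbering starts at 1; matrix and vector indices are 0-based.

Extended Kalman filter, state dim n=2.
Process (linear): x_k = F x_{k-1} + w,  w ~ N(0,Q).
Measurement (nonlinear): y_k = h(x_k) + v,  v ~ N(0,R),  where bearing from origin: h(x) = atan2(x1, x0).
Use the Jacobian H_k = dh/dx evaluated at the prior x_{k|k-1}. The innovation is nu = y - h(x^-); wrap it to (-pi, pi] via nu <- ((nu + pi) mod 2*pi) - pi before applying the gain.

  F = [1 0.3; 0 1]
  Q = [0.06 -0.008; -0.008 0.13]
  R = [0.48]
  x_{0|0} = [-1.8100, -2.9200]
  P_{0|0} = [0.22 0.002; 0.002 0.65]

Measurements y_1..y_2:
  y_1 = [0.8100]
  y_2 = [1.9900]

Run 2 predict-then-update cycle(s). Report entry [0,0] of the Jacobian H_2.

step 1: x^-=[-2.6860, -2.9200]  P^-=[0.3397 0.1890; 0.1890 0.7800]  H_jac=[0.1855 -0.1706]  S=[0.5024]  K=[0.0612; -0.1951]  nu=[3.1245]  x^+=[-2.4947, -3.5297]  P^+=[0.3378 0.1950; 0.1950 0.7609]
step 2: x^-=[-3.5536, -3.5297]  P^-=[0.5833 0.4153; 0.4153 0.8909]  H_jac=[0.1407 -0.1417]  S=[0.4929]  K=[0.0472; -0.1375]  nu=[-1.9336]  x^+=[-3.6448, -3.2638]  P^+=[0.5822 0.4185; 0.4185 0.8816]

H_jac[0,0] = 0.1407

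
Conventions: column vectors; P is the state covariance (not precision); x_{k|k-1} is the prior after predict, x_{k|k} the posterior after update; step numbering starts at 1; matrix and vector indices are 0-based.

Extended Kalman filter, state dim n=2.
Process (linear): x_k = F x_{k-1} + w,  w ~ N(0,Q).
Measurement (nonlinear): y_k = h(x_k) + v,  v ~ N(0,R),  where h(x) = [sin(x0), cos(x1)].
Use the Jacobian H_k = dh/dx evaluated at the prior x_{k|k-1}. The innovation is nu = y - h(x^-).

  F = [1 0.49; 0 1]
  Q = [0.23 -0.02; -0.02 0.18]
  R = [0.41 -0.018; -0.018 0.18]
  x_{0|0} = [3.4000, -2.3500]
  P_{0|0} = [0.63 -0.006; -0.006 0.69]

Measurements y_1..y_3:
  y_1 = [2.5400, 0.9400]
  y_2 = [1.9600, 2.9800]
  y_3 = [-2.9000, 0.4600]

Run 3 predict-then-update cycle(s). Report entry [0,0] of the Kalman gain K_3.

K[0,0] = -0.6463

step 1: x^-=[2.2485, -2.3500]  P^-=[1.0198 0.3121; 0.3121 0.8700]  H_jac=[-0.6270 0.0000; 0.0000 0.7115]  S=[0.8109 -0.1572; -0.1572 0.6204]  K=[-0.7563 0.1663; -0.0503 0.9850]  nu=[1.7610, 1.6427]  x^+=[1.1898, -0.8206]  P^+=[0.4993 0.0612; 0.0612 0.2505]
step 2: x^-=[0.7877, -0.8206]  P^-=[0.8494 0.1639; 0.1639 0.4305]  H_jac=[0.7055 0.0000; 0.0000 0.7316]  S=[0.8327 0.0666; 0.0666 0.4104]  K=[0.7054 0.1777; 0.0785 0.7546]  nu=[1.2513, 2.2982]  x^+=[2.0788, 1.0119]  P^+=[0.4054 0.0264; 0.0264 0.1837]
step 3: x^-=[2.5747, 1.0119]  P^-=[0.7054 0.0964; 0.0964 0.3637]  H_jac=[-0.8436 0.0000; 0.0000 -0.8479]  S=[0.9119 0.0510; 0.0510 0.4415]  K=[-0.6463 -0.1106; -0.0505 -0.6927]  nu=[-3.4370, -0.0702]  x^+=[4.8038, 1.2341]  P^+=[0.3118 0.0098; 0.0098 0.1460]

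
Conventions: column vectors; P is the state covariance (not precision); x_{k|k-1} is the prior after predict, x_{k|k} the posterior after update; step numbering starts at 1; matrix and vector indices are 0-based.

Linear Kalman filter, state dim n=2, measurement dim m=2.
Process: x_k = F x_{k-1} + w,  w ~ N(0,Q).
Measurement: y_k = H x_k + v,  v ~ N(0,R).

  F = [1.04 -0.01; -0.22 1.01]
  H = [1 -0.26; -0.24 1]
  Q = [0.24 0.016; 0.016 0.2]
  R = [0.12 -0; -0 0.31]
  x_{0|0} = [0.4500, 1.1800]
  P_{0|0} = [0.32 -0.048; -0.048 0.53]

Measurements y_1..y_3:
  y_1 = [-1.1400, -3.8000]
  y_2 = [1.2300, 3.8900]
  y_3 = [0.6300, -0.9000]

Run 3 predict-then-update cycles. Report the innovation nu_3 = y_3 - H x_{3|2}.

innov = [0.1138, -1.8193]

step 1: x^-=[0.4562, 1.0928]  P^-=[0.5872 -0.1131; -0.1131 0.7775]  S=[0.8185 -0.4632; -0.4632 1.1756]  K=[0.8121 0.1039; 0.0028 0.6856]  nu=[-1.3121, -4.7833]  x^+=[-1.1063, -2.1902]  P^+=[0.1129 0.0593; 0.0593 0.2268]
step 2: x^-=[-1.1286, -1.9687]  P^-=[0.3609 0.0503; 0.0503 0.4104]  S=[0.4825 -0.1399; -0.1399 0.7171]  K=[0.7485 0.0954; 0.0468 0.5647]  nu=[1.8468, 5.5878]  x^+=[0.7867, 1.2729]  P^+=[0.1040 0.0545; 0.0545 0.1881]
step 3: x^-=[0.8054, 1.1126]  P^-=[0.3514 0.0477; 0.0477 0.3727]  S=[0.4718 -0.1306; -0.1306 0.6801]  K=[0.7431 0.0888; 0.0451 0.5399]  nu=[0.1138, -1.8193]  x^+=[0.7285, 0.1355]  P^+=[0.1027 0.0522; 0.0522 0.1799]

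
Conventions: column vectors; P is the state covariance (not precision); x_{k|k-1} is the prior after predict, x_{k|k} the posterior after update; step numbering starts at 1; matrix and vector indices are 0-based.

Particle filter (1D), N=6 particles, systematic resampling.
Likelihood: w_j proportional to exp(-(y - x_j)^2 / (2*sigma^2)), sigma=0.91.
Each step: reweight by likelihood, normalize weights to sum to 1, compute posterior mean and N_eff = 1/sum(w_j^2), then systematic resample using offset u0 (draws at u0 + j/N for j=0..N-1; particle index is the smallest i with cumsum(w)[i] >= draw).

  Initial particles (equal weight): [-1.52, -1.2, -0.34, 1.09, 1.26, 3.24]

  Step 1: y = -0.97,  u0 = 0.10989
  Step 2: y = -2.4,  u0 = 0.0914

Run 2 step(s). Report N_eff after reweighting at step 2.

N_eff = 4.3914

step 1: w=[0.3068, 0.3567, 0.2898, 0.0284, 0.0183, 0.0000]  mean=-0.9389  Neff=3.2628  idx=[0, 0, 1, 1, 2, 2]
step 2: w=[0.2790, 0.2790, 0.1867, 0.1867, 0.0343, 0.0343]  mean=-1.3195  Neff=4.3914  idx=[0, 0, 1, 2, 3, 3]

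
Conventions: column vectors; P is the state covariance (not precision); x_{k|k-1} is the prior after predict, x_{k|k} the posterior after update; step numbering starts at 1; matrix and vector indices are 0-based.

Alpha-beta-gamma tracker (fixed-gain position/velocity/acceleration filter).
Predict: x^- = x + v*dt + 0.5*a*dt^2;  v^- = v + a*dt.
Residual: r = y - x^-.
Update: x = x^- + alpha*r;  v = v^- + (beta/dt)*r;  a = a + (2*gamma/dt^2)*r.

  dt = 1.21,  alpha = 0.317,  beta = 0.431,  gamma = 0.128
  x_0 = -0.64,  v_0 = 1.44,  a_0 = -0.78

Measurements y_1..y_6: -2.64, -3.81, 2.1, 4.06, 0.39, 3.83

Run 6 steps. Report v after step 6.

v_post = 4.9460

step 1: x_pred=0.5314  r=-3.1714  x^+=-0.4739  v^+=-0.6334  a^+=-1.3345
step 2: x_pred=-2.2173  r=-1.5927  x^+=-2.7222  v^+=-2.8155  a^+=-1.6130
step 3: x_pred=-7.3098  r=9.4098  x^+=-4.3269  v^+=-1.4155  a^+=0.0323
step 4: x_pred=-6.0160  r=10.0760  x^+=-2.8219  v^+=2.2127  a^+=1.7941
step 5: x_pred=1.1688  r=-0.7788  x^+=0.9219  v^+=4.1061  a^+=1.6579
step 6: x_pred=7.1040  r=-3.2740  x^+=6.0662  v^+=4.9460  a^+=1.0855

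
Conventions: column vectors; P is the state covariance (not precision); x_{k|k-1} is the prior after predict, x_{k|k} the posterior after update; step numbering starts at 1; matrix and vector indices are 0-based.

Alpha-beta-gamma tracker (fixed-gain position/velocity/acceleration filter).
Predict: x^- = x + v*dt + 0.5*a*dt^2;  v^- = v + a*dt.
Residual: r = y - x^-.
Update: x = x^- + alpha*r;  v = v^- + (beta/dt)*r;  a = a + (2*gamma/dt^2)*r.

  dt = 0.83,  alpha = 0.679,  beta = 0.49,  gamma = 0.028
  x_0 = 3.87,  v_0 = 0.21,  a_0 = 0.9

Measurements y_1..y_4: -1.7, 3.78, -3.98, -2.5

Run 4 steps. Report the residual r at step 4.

step 1: x_pred=4.3543  r=-6.0543  x^+=0.2434  v^+=-2.6172  a^+=0.4079
step 2: x_pred=-1.7884  r=5.5684  x^+=1.9925  v^+=1.0086  a^+=0.8605
step 3: x_pred=3.1261  r=-7.1061  x^+=-1.6989  v^+=-2.4723  a^+=0.2828
step 4: x_pred=-3.6535  r=1.1535  x^+=-2.8703  v^+=-1.5566  a^+=0.3766

resid = 1.1535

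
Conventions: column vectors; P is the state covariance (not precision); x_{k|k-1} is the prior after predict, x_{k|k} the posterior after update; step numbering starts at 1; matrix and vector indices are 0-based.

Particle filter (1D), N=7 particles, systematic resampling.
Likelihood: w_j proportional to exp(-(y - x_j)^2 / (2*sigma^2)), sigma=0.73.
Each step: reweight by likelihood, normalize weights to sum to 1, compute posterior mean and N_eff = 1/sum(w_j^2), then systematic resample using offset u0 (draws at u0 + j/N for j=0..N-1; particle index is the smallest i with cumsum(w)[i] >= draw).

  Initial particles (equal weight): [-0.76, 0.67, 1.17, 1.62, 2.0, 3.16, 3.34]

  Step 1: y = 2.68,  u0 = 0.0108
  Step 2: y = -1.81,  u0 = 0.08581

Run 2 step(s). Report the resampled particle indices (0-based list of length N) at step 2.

resampled_idx = [0, 0, 0, 0, 0, 0, 1]

step 1: w=[0.0000, 0.0087, 0.0452, 0.1337, 0.2486, 0.3090, 0.2549]  mean=2.6002  Neff=4.1281  idx=[2, 3, 4, 5, 5, 5, 6]
step 2: w=[0.9330, 0.0623, 0.0047, 0.0000, 0.0000, 0.0000, 0.0000]  mean=1.2020  Neff=1.1437  idx=[0, 0, 0, 0, 0, 0, 1]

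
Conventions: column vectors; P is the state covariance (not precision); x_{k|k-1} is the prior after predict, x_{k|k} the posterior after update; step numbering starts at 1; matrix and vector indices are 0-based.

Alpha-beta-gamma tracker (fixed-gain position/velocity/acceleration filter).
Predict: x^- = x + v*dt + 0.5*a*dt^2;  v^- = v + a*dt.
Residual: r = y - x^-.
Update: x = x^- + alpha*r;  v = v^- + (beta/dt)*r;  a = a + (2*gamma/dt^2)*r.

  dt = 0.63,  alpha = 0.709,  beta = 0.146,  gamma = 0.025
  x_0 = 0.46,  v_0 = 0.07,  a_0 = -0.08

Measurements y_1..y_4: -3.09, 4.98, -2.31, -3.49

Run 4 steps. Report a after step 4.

a_post = -0.5813

step 1: x_pred=0.4882  r=-3.5782  x^+=-2.0487  v^+=-0.8096  a^+=-0.5308
step 2: x_pred=-2.6641  r=7.6441  x^+=2.7556  v^+=0.6275  a^+=0.4322
step 3: x_pred=3.2366  r=-5.5466  x^+=-0.6959  v^+=-0.3856  a^+=-0.2665
step 4: x_pred=-0.9918  r=-2.4982  x^+=-2.7630  v^+=-1.1325  a^+=-0.5813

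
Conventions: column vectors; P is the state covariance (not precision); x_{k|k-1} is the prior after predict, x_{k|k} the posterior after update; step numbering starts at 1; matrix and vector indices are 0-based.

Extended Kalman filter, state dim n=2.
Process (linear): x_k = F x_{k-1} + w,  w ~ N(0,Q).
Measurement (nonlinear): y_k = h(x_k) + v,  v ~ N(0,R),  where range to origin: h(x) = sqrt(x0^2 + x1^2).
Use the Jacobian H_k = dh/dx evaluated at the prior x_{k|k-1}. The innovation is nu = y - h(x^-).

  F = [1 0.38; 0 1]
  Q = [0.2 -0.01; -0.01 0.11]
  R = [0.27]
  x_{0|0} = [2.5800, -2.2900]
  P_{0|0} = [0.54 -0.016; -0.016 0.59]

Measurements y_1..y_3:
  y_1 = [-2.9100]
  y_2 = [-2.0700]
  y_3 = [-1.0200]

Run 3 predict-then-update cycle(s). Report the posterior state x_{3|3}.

step 1: x^-=[1.7098, -2.2900]  P^-=[0.8130 0.1982; 0.1982 0.7000]  H_jac=[0.5983 -0.8013]  S=[0.8204]  K=[0.3993; -0.5391]  nu=[-5.7679]  x^+=[-0.5934, 0.8197]  P^+=[0.6822 0.3748; 0.3748 0.4615]
step 2: x^-=[-0.2819, 0.8197]  P^-=[1.2337 0.5402; 0.5402 0.5715]  H_jac=[-0.3252 0.9457]  S=[0.5793]  K=[0.1893; 0.6297]  nu=[-2.9368]  x^+=[-0.8378, -1.0296]  P^+=[1.2130 0.4712; 0.4712 0.3418]
step 3: x^-=[-1.2290, -1.0296]  P^-=[1.8204 0.5910; 0.5910 0.4518]  H_jac=[-0.7666 -0.6422]  S=[2.1079]  K=[-0.8421; -0.3526]  nu=[-2.6233]  x^+=[0.9800, -0.1047]  P^+=[0.3257 -0.0348; -0.0348 0.1898]

x_post = [0.9800, -0.1047]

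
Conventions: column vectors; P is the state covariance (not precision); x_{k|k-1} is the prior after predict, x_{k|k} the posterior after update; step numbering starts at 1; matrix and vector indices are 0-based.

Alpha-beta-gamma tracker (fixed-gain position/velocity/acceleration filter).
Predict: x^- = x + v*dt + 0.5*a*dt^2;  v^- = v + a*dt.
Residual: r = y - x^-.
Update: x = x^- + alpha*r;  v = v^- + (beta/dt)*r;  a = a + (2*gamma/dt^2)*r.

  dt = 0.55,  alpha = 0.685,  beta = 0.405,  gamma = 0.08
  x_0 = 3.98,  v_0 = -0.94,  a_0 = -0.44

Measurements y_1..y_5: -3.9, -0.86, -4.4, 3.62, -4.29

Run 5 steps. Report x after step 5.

x_post = -2.2503

step 1: x_pred=3.3965  r=-7.2965  x^+=-1.6016  v^+=-6.5548  a^+=-4.2993
step 2: x_pred=-5.8570  r=4.9970  x^+=-2.4341  v^+=-5.2398  a^+=-1.6562
step 3: x_pred=-5.5665  r=1.1665  x^+=-4.7674  v^+=-5.2918  a^+=-1.0392
step 4: x_pred=-7.8351  r=11.4551  x^+=0.0116  v^+=2.5718  a^+=5.0197
step 5: x_pred=2.1853  r=-6.4753  x^+=-2.2503  v^+=0.5644  a^+=1.5947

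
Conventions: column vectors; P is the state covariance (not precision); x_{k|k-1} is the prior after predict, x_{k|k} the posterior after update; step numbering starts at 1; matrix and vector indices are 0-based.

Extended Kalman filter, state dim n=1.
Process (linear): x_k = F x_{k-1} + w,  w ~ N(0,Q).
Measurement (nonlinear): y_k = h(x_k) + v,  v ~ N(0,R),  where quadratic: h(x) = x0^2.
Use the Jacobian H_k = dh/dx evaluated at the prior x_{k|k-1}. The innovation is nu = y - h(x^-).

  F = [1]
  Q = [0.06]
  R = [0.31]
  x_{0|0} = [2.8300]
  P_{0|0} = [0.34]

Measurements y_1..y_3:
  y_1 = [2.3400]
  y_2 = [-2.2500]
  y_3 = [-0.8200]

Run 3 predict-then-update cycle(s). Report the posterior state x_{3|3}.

x_post = [0.3909]

step 1: x^-=[2.8300]  P^-=[0.4000]  H_jac=[5.6600]  S=[13.1242]  K=[0.1725]  nu=[-5.6689]  x^+=[1.8521]  P^+=[0.0094]
step 2: x^-=[1.8521]  P^-=[0.0694]  H_jac=[3.7042]  S=[1.2629]  K=[0.2037]  nu=[-5.6802]  x^+=[0.6950]  P^+=[0.0170]
step 3: x^-=[0.6950]  P^-=[0.0770]  H_jac=[1.3901]  S=[0.4589]  K=[0.2334]  nu=[-1.3031]  x^+=[0.3909]  P^+=[0.0521]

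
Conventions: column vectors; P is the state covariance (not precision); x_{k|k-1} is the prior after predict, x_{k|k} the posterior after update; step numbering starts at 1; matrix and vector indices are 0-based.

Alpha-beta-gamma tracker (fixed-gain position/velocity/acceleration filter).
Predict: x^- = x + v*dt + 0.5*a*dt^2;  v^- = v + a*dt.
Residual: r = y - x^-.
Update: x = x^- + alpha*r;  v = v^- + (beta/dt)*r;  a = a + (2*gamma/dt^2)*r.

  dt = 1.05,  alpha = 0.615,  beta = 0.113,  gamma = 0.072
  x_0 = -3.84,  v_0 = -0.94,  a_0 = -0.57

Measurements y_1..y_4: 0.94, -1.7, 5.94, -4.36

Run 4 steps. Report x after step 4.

step 1: x_pred=-5.1412  r=6.0812  x^+=-1.4013  v^+=-0.8840  a^+=0.2243
step 2: x_pred=-2.2059  r=0.5059  x^+=-1.8948  v^+=-0.5941  a^+=0.2904
step 3: x_pred=-2.3585  r=8.2985  x^+=2.7451  v^+=0.6038  a^+=1.3742
step 4: x_pred=4.1367  r=-8.4967  x^+=-1.0888  v^+=1.1324  a^+=0.2645

x_post = -1.0888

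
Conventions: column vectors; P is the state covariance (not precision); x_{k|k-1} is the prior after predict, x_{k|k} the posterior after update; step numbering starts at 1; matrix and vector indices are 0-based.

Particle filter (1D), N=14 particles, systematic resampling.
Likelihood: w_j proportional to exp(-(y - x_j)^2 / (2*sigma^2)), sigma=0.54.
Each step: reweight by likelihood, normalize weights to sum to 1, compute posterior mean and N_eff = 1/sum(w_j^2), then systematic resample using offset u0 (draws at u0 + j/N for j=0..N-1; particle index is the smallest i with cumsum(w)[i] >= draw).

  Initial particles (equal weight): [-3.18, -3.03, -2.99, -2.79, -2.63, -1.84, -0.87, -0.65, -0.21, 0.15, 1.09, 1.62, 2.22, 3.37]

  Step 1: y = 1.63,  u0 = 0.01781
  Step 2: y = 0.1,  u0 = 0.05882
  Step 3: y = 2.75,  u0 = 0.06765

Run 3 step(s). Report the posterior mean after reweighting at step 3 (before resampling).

step 1: w=[0.0000, 0.0000, 0.0000, 0.0000, 0.0000, 0.0000, 0.0000, 0.0001, 0.0014, 0.0107, 0.2771, 0.4568, 0.2515, 0.0025]  mean=1.6101  Neff=2.8672  idx=[10, 10, 10, 10, 11, 11, 11, 11, 11, 11, 11, 12, 12, 12]
step 2: w=[0.2118, 0.2118, 0.2118, 0.2118, 0.0216, 0.0216, 0.0216, 0.0216, 0.0216, 0.0216, 0.0216, 0.0005, 0.0005, 0.0005]  mean=1.1720  Neff=5.4754  idx=[0, 0, 0, 1, 1, 1, 2, 2, 2, 3, 3, 3, 7, 10]
step 3: w=[0.0268, 0.0268, 0.0268, 0.0268, 0.0268, 0.0268, 0.0268, 0.0268, 0.0268, 0.0268, 0.0268, 0.0268, 0.3389, 0.3389]  mean=1.4492  Neff=4.1952  idx=[2, 5, 7, 10, 12, 12, 12, 12, 12, 13, 13, 13, 13, 13]

post_mean = 1.4492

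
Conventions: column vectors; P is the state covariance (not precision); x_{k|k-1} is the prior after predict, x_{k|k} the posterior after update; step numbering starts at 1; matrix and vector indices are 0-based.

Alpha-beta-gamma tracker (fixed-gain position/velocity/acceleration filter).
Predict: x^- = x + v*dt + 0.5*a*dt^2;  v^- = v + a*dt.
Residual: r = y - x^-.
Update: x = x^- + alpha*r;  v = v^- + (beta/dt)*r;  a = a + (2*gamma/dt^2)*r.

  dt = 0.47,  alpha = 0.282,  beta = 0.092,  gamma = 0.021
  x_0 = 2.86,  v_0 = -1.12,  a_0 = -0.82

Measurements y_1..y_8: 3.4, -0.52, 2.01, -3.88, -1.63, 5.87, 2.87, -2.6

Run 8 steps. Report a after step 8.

step 1: x_pred=2.2430  r=1.1570  x^+=2.5693  v^+=-1.2789  a^+=-0.6000
step 2: x_pred=1.9019  r=-2.4219  x^+=1.2189  v^+=-2.0350  a^+=-1.0605
step 3: x_pred=0.1454  r=1.8646  x^+=0.6712  v^+=-2.1685  a^+=-0.7060
step 4: x_pred=-0.4260  r=-3.4540  x^+=-1.4000  v^+=-3.1764  a^+=-1.3627
step 5: x_pred=-3.0434  r=1.4134  x^+=-2.6448  v^+=-3.5402  a^+=-1.0940
step 6: x_pred=-4.4295  r=10.2995  x^+=-1.5251  v^+=-2.0383  a^+=0.8643
step 7: x_pred=-2.3876  r=5.2576  x^+=-0.9050  v^+=-0.6029  a^+=1.8639
step 8: x_pred=-0.9824  r=-1.6176  x^+=-1.4386  v^+=-0.0435  a^+=1.5564

a_post = 1.5564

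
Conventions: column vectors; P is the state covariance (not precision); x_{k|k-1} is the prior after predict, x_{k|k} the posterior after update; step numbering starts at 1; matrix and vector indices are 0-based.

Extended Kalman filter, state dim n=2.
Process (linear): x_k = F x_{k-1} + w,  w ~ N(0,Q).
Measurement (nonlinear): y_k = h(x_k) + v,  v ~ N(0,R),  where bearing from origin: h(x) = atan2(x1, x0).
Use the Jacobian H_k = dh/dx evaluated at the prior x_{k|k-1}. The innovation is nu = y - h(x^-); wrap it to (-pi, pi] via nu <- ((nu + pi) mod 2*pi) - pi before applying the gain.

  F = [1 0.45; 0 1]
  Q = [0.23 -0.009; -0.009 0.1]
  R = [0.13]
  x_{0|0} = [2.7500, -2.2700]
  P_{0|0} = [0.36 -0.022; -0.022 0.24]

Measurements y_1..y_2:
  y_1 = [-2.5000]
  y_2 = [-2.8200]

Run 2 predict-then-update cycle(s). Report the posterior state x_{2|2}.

step 1: x^-=[1.7285, -2.2700]  P^-=[0.6188 0.0770; 0.0770 0.3400]  H_jac=[0.2788 0.2123]  S=[0.2026]  K=[0.9326; 0.4624]  nu=[-1.5800]  x^+=[0.2551, -3.0006]  P^+=[0.4426 -0.0103; -0.0103 0.2967]
step 2: x^-=[-1.0952, -3.0006]  P^-=[0.7234 0.1142; 0.1142 0.3967]  H_jac=[0.2941 -0.1073]  S=[0.1899]  K=[1.0556; -0.0474]  nu=[-0.8992]  x^+=[-2.0444, -2.9579]  P^+=[0.5118 0.1237; 0.1237 0.3963]

x_post = [-2.0444, -2.9579]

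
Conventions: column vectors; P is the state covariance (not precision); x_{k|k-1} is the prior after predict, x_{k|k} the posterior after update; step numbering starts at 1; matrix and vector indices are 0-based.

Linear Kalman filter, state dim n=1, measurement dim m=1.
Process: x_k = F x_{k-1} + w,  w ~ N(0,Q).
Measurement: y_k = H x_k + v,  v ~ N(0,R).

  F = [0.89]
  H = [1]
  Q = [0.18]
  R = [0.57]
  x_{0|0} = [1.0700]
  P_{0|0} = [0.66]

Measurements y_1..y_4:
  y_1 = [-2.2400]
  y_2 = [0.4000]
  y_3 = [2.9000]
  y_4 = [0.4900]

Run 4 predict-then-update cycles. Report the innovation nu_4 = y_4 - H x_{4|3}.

step 1: x^-=[0.9523]  P^-=[0.7028]  S=[1.2728]  K=[0.5522]  nu=[-3.1923]  x^+=[-0.8104]  P^+=[0.3147]
step 2: x^-=[-0.7212]  P^-=[0.4293]  S=[0.9993]  K=[0.4296]  nu=[1.1212]  x^+=[-0.2395]  P^+=[0.2449]
step 3: x^-=[-0.2132]  P^-=[0.3740]  S=[0.9440]  K=[0.3962]  nu=[3.1132]  x^+=[1.0201]  P^+=[0.2258]
step 4: x^-=[0.9079]  P^-=[0.3589]  S=[0.9289]  K=[0.3863]  nu=[-0.4179]  x^+=[0.7465]  P^+=[0.2202]

innov = [-0.4179]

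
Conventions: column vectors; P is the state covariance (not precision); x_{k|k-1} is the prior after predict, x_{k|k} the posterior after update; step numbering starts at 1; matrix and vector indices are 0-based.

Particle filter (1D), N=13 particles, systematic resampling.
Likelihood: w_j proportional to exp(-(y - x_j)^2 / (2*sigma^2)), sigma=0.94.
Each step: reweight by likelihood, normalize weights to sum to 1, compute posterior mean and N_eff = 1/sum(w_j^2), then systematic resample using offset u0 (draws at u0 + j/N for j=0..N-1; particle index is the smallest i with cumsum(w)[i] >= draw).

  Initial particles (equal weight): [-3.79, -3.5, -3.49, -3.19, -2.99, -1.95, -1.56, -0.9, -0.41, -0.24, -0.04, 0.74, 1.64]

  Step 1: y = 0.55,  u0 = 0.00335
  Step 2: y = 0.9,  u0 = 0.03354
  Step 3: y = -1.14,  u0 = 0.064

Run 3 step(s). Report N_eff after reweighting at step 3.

N_eff = 8.9181

step 1: w=[0.0000, 0.0000, 0.0000, 0.0001, 0.0002, 0.0072, 0.0200, 0.0756, 0.1476, 0.1746, 0.2041, 0.2435, 0.1269]  mean=0.1633  Neff=5.6971  idx=[5, 7, 8, 8, 9, 9, 10, 10, 10, 11, 11, 11, 12]
step 2: w=[0.0014, 0.0216, 0.0512, 0.0512, 0.0648, 0.0648, 0.0820, 0.0820, 0.0820, 0.1333, 0.1333, 0.1333, 0.0992]  mean=0.3535  Neff=10.2665  idx=[2, 3, 4, 6, 7, 7, 8, 9, 10, 10, 11, 11, 12]
step 3: w=[0.1535, 0.1535, 0.1312, 0.1047, 0.1047, 0.1047, 0.1047, 0.0281, 0.0281, 0.0281, 0.0281, 0.0281, 0.0026]  mean=-0.0659  Neff=8.9181  idx=[0, 0, 1, 1, 2, 3, 3, 4, 5, 6, 6, 8, 11]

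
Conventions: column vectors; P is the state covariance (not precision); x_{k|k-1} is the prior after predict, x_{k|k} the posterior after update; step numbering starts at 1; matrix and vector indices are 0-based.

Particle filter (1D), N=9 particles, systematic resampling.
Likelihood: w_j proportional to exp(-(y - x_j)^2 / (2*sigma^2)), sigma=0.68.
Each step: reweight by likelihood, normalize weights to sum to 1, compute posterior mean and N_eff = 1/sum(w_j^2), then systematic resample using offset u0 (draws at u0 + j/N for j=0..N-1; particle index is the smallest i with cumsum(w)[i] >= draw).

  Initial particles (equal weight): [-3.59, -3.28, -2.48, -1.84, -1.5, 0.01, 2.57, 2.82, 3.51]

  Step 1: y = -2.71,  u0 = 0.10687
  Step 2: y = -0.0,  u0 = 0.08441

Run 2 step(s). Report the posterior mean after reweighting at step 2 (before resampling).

post_mean = -1.6490

step 1: w=[0.1587, 0.2580, 0.3462, 0.1617, 0.0753, 0.0001, 0.0000, 0.0000, 0.0000]  mean=-2.6850  Neff=4.1081  idx=[0, 1, 1, 2, 2, 2, 3, 3, 4]
step 2: w=[0.0000, 0.0001, 0.0001, 0.0090, 0.0090, 0.0090, 0.1797, 0.1797, 0.6134]  mean=-1.6490  Neff=2.2671  idx=[6, 6, 7, 8, 8, 8, 8, 8, 8]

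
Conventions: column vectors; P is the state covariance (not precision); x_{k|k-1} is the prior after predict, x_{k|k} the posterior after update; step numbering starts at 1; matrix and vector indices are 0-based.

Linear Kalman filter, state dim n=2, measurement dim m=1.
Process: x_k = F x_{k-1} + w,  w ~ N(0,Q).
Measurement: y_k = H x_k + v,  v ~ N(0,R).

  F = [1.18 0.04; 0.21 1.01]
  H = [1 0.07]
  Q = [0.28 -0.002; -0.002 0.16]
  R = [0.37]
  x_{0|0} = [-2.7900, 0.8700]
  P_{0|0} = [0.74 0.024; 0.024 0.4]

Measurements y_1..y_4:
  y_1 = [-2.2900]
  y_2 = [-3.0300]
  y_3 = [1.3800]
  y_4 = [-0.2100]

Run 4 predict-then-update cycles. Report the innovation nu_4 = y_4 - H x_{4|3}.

innov = [0.3393]

step 1: x^-=[-3.2574, 0.2928]  P^-=[1.3133 0.2263; 0.2263 0.6109]  S=[1.7180]  K=[0.7737; 0.1566]  nu=[0.9469]  x^+=[-2.5248, 0.4411]  P^+=[0.2850 0.0181; 0.0181 0.5687]
step 2: x^-=[-2.9616, -0.0847]  P^-=[0.6794 0.1134; 0.1134 0.7604]  S=[1.0690]  K=[0.6430; 0.1558]  nu=[-0.0624]  x^+=[-3.0018, -0.0944]  P^+=[0.2375 0.0063; 0.0063 0.7344]
step 3: x^-=[-3.5459, -0.7257]  P^-=[0.6124 0.0940; 0.0940 0.9223]  S=[1.0001]  K=[0.6189; 0.1586]  nu=[4.9767]  x^+=[-0.4656, 0.0634]  P^+=[0.2293 -0.0041; -0.0041 0.8972]
step 4: x^-=[-0.5469, -0.0337]  P^-=[0.6003 0.0861; 0.0861 1.0836]  S=[0.9877]  K=[0.6139; 0.1640]  nu=[0.3393]  x^+=[-0.3386, 0.0219]  P^+=[0.2281 -0.0133; -0.0133 1.0570]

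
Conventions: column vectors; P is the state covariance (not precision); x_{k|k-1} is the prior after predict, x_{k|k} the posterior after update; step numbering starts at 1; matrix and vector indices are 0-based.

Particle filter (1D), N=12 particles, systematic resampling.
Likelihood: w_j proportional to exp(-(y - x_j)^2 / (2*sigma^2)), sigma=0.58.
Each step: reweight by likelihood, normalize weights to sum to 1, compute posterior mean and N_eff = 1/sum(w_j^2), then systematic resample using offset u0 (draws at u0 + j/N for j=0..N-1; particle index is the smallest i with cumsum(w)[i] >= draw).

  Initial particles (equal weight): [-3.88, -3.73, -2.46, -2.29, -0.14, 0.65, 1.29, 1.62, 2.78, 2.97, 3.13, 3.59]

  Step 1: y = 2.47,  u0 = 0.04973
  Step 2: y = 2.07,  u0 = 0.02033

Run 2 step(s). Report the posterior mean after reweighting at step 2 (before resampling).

step 1: w=[0.0000, 0.0000, 0.0000, 0.0000, 0.0000, 0.0027, 0.0466, 0.1261, 0.3199, 0.2545, 0.1931, 0.0572]  mean=2.7208  Neff=4.4305  idx=[7, 7, 8, 8, 8, 8, 9, 9, 9, 10, 10, 11]
step 2: w=[0.1581, 0.1581, 0.1010, 0.1010, 0.1010, 0.1010, 0.0641, 0.0641, 0.0641, 0.0402, 0.0402, 0.0069]  mean=2.4834  Neff=9.3945  idx=[0, 0, 1, 1, 2, 3, 4, 4, 5, 6, 8, 9]

post_mean = 2.4834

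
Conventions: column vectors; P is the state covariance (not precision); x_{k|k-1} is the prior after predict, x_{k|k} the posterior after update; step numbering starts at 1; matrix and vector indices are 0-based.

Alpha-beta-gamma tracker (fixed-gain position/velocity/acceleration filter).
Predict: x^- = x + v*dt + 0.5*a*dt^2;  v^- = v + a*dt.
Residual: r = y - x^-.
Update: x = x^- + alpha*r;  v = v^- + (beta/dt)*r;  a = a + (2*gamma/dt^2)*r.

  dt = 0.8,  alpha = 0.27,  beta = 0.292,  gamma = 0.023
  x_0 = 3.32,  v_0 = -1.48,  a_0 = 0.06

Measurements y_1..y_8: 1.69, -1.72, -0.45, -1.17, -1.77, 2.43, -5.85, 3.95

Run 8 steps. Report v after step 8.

step 1: x_pred=2.1552  r=-0.4652  x^+=2.0296  v^+=-1.6018  a^+=0.0266
step 2: x_pred=0.7567  r=-2.4767  x^+=0.0880  v^+=-2.4845  a^+=-0.1514
step 3: x_pred=-1.9481  r=1.4981  x^+=-1.5436  v^+=-2.0589  a^+=-0.0438
step 4: x_pred=-3.2047  r=2.0347  x^+=-2.6554  v^+=-1.3512  a^+=0.1025
step 5: x_pred=-3.7035  r=1.9335  x^+=-3.1815  v^+=-0.5635  a^+=0.2415
step 6: x_pred=-3.5550  r=5.9850  x^+=-1.9390  v^+=1.8142  a^+=0.6716
step 7: x_pred=-0.2728  r=-5.5772  x^+=-1.7786  v^+=0.3158  a^+=0.2708
step 8: x_pred=-1.4393  r=5.3893  x^+=0.0158  v^+=2.4995  a^+=0.6581

v_post = 2.4995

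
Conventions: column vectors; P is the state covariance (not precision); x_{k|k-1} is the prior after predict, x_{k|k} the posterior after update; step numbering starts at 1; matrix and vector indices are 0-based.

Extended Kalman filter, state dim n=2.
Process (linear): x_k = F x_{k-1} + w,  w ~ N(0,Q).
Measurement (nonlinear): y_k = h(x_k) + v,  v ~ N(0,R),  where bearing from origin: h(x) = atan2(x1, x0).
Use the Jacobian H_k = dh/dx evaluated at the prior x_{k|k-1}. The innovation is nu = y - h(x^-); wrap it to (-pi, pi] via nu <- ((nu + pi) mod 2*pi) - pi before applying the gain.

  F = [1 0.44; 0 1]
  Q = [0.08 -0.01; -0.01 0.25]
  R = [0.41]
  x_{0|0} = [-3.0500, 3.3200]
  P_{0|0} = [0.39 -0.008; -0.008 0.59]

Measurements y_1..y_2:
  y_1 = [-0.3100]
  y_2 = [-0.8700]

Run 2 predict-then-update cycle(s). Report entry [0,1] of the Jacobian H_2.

step 1: x^-=[-1.5892, 3.3200]  P^-=[0.5772 0.2416; 0.2416 0.8400]  H_jac=[-0.2451 -0.1173]  S=[0.4701]  K=[-0.3612; -0.3355]  nu=[-2.3272]  x^+=[-0.7487, 4.1009]  P^+=[0.5159 0.1846; 0.1846 0.7871]
step 2: x^-=[1.0557, 4.1009]  P^-=[0.9107 0.5209; 0.5209 1.0371]  H_jac=[-0.2287 0.0589]  S=[0.4472]  K=[-0.3972; -0.1299]  nu=[-2.1888]  x^+=[1.9250, 4.3852]  P^+=[0.8402 0.4979; 0.4979 1.0295]

H_jac[0,1] = 0.0589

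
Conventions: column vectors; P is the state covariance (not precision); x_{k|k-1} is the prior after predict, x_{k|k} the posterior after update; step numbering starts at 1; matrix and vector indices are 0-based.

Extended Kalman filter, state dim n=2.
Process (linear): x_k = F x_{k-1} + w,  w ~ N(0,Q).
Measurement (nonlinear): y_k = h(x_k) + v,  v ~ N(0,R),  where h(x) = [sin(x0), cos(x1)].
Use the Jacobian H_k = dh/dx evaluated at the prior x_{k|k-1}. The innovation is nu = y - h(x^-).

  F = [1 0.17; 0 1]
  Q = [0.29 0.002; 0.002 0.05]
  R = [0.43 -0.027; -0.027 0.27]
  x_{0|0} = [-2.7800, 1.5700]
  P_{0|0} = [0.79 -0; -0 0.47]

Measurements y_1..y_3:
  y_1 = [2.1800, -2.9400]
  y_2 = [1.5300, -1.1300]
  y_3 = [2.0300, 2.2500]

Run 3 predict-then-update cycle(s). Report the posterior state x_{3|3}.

x_post = [-4.8327, 3.9123]

step 1: x^-=[-2.5131, 1.5700]  P^-=[1.0936 0.0819; 0.0819 0.5200]  H_jac=[-0.8089 0.0000; 0.0000 -1.0000]  S=[1.1456 0.0393; 0.0393 0.7900]  K=[-0.7700 -0.0654; -0.0353 -0.6565]  nu=[2.7679, -2.9408]  x^+=[-4.4519, 3.4027]  P^+=[0.4071 -0.0031; -0.0031 0.1763]
step 2: x^-=[-3.8734, 3.4027]  P^-=[0.7011 0.0288; 0.0288 0.2263]  H_jac=[-0.7439 0.0000; 0.0000 0.2582]  S=[0.8180 -0.0325; -0.0325 0.2851]  K=[-0.6395 -0.0469; -0.0182 0.2029]  nu=[0.8618, -0.1639]  x^+=[-4.4168, 3.3538]  P^+=[0.3679 0.0179; 0.0179 0.2141]
step 3: x^-=[-3.8467, 3.3538]  P^-=[0.6702 0.0562; 0.0562 0.2641]  H_jac=[-0.7615 0.0000; 0.0000 0.2107]  S=[0.8187 -0.0360; -0.0360 0.2817]  K=[-0.6251 -0.0379; -0.0439 0.1918]  nu=[1.3819, 3.2276]  x^+=[-4.8327, 3.9123]  P^+=[0.3516 0.0316; 0.0316 0.2515]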